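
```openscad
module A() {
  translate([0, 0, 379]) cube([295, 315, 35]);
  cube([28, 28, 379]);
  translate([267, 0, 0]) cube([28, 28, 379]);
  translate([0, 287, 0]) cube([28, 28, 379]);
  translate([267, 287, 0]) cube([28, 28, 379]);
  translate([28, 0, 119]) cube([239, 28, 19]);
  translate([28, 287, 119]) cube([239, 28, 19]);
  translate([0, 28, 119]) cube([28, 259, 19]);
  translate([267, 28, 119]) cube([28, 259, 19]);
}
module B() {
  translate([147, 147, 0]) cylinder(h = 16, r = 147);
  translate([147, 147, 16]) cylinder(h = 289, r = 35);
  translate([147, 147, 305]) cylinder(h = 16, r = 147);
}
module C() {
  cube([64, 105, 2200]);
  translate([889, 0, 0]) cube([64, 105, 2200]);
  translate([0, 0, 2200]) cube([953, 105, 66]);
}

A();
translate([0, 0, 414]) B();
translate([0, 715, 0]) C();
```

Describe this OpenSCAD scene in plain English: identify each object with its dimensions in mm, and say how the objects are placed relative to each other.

A is a four-legged stool. The seat is 295×315 mm, 35 mm thick, top at z = 414 mm. It stands on four square legs, each 28×28 mm in cross-section, from z = 0 to the seat underside, each flush with a corner of the seat. Four stretchers, 28 mm wide and 19 mm tall, connect adjacent legs with their undersides at z = 119 mm, each running between the inner faces of the legs it joins and aligned with the legs' outer faces on the other axis.

B is a spool: two coaxial disc flanges of radius 147 mm and thickness 16 mm, joined by a core cylinder of radius 35 mm and height 289 mm. The lower flange rests on z = 0 and the three cylinders share a vertical axis.

C is a door frame. The clear opening is 825 mm wide and 2200 mm high. Two 64 mm wide jambs, 105 mm deep, stand either side of the opening from the floor to the top of the opening. A 66 mm thick head sits across the top of both jambs, spanning the full outside width of the frame.

The spool is on top of the stool. The door frame is on the floor beside the stool on its +y side.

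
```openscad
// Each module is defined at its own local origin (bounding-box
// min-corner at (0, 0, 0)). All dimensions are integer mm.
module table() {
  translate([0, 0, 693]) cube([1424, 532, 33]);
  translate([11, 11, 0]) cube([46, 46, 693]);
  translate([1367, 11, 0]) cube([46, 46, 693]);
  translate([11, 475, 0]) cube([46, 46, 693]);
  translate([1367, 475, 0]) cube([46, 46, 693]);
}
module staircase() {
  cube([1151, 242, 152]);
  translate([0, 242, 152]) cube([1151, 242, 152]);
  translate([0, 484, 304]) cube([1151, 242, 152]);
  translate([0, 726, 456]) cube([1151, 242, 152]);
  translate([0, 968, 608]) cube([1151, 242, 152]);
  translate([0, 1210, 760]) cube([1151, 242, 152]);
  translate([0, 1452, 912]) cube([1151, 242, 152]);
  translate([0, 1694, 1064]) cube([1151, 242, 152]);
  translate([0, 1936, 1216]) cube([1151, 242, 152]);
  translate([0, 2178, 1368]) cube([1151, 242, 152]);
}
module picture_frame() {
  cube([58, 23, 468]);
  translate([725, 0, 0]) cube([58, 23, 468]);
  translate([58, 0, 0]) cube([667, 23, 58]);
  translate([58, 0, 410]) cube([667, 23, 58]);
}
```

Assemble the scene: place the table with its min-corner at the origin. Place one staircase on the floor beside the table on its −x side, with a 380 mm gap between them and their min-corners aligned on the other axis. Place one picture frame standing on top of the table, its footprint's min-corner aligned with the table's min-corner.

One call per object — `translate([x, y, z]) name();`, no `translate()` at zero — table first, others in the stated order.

table();
translate([-1531, 0, 0]) staircase();
translate([0, 0, 726]) picture_frame();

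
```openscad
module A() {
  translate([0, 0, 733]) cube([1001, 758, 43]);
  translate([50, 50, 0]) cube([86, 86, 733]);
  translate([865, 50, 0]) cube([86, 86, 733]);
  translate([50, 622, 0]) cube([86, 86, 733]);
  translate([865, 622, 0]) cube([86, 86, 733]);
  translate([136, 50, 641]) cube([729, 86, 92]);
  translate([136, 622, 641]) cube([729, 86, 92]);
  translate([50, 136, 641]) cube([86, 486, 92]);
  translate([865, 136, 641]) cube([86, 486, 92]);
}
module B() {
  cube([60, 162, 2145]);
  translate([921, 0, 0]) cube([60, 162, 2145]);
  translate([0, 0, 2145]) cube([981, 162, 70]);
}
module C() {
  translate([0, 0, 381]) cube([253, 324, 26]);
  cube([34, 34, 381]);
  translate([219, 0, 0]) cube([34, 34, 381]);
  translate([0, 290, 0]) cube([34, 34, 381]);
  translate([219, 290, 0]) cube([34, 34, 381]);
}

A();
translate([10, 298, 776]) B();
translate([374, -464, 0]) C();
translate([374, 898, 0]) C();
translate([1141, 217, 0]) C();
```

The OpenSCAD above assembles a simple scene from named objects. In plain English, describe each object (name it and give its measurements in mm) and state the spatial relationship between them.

A is a table: top 1001 mm (x) × 758 mm (y), 43 mm thick, upper face at z = 776 mm, on four 86×86 mm square legs, each inset 50 mm from the nearest pair of top edges, running from z = 0 to the bottom of the top. Four apron rails, 86 mm thick and 92 mm tall, run between adjacent legs with their top edges flush with the underside of the top and their outer faces flush with the legs' outer faces.

B is a rectangular door frame: two vertical jambs of 60×162 mm section, 2145 mm tall, with a clear opening 861 mm wide between their inner faces. A header 70 mm tall and 162 mm deep lies on top of the jambs and spans the full outside width.

C is a four-legged stool. The seat is a 253×324×26 mm slab whose top surface is at z = 407 mm; four square legs, each 34×34 mm in cross-section, run from the floor (z = 0) to the underside of the seat, each flush with a corner of the seat.

The door frame is on top of the table, centred. Three stools sit around the table at the −y, +y, +x sides.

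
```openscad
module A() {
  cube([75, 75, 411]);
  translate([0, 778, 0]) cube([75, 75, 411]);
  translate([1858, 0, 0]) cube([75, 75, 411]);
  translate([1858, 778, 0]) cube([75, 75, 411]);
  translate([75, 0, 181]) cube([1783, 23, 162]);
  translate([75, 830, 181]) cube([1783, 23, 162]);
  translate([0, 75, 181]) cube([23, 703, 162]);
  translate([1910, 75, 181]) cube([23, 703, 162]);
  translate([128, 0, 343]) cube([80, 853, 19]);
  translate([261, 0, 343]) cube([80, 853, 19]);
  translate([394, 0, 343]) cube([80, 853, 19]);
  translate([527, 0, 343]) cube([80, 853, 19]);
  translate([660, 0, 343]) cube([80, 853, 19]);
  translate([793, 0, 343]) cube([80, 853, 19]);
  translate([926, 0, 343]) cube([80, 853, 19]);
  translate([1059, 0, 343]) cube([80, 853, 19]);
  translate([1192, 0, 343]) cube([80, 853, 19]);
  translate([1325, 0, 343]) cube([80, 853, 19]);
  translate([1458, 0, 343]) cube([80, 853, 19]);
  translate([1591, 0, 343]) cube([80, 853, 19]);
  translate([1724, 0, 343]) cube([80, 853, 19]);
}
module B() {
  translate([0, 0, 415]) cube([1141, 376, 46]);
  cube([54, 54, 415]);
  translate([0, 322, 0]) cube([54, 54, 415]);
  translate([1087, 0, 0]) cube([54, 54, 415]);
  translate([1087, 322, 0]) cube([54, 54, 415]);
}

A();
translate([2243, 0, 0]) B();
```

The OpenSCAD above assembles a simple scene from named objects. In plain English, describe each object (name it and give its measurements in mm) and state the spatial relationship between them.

A is a bed frame 1933 mm long (x) by 853 mm wide (y). Four 75×75 mm corner posts, 411 mm tall, at the corners of the footprint. Four rails of 23 mm thickness and 162 mm height run between adjacent posts with their undersides at z = 181 mm, their outer faces flush with the outside of the frame (the two x-running rails run between the posts' inner faces; the two y-running rails run between the posts' inner faces). 13 slats, each 80 mm wide (x) and 19 mm thick, lie across the top of the two x-running rails, running the full 853 mm width of the frame in y; the slats are evenly spaced along x between the inner faces of the end posts with equal gaps (rounded down to the nearest mm) at the −x end and between each pair — any rounding remainder accumulates at the +x end.

B is a bench: a 1141×376 mm seat slab, 46 mm thick, top at z = 461 mm, on four 54×54 mm square legs flush with the seat corners and standing on z = 0.

The bench is on the floor beside the bed frame on its +x side.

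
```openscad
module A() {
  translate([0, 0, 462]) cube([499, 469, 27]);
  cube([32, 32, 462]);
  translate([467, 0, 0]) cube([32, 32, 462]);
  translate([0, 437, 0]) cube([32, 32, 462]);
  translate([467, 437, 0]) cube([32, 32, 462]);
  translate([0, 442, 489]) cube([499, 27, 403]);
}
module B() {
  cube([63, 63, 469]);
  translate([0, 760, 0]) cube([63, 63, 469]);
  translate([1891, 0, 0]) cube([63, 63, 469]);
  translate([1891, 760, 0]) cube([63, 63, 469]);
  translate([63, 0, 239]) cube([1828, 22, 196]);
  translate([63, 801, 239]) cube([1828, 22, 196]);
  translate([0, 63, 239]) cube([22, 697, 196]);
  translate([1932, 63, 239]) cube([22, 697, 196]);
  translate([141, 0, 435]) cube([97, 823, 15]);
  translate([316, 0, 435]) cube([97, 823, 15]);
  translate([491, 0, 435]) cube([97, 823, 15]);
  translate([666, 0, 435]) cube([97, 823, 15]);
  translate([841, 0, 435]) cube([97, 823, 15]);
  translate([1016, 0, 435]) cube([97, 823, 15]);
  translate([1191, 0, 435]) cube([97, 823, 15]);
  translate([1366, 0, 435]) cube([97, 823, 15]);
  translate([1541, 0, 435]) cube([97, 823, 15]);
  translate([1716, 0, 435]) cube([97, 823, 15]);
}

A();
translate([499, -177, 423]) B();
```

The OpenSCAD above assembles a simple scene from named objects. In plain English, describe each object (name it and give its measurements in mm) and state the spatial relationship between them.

A is a chair: 499×469 mm seat, 27 mm thick, top at z = 489 mm, on four 32 mm square corner legs flush with the seat edges. A 27 mm thick backrest slab spans the full seat width, extending 403 mm above the seat top, its back face flush with the seat's +y edge.

B is a bed frame 1954 mm long (x) by 823 mm wide (y). Four 63×63 mm corner posts, 469 mm tall, at the corners of the footprint. Four rails of 22 mm thickness and 196 mm height run between adjacent posts with their undersides at z = 239 mm, their outer faces flush with the outside of the frame (the two x-running rails run between the posts' inner faces; the two y-running rails run between the posts' inner faces). 10 slats, each 97 mm wide (x) and 15 mm thick, lie across the top of the two x-running rails, running the full 823 mm width of the frame in y; the slats are evenly spaced along x between the inner faces of the end posts with equal gaps (rounded down to the nearest mm) at the −x end and between each pair — any rounding remainder accumulates at the +x end.

The bed frame is beside the chair with their tops flush at z = 892.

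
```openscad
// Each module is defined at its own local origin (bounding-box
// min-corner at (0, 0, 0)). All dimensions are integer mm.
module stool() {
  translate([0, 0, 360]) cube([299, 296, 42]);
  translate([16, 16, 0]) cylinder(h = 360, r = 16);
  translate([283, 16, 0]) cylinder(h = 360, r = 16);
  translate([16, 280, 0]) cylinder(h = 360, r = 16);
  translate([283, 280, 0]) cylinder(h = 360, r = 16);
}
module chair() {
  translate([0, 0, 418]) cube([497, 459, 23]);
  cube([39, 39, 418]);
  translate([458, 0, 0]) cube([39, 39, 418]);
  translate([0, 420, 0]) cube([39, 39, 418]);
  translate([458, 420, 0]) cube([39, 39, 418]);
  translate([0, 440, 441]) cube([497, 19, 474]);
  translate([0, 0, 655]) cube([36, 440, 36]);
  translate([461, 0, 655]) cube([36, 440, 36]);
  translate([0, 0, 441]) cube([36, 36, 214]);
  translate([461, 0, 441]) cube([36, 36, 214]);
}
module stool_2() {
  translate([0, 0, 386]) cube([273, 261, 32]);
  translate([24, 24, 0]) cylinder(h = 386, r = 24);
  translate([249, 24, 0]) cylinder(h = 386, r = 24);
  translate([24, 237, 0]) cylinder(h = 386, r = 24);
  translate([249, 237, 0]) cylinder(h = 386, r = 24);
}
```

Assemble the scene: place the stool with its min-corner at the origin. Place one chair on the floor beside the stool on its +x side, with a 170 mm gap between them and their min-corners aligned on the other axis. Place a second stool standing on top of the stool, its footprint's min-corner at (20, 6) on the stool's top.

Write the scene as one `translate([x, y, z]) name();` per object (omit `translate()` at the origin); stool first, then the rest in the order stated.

stool();
translate([469, 0, 0]) chair();
translate([20, 6, 402]) stool_2();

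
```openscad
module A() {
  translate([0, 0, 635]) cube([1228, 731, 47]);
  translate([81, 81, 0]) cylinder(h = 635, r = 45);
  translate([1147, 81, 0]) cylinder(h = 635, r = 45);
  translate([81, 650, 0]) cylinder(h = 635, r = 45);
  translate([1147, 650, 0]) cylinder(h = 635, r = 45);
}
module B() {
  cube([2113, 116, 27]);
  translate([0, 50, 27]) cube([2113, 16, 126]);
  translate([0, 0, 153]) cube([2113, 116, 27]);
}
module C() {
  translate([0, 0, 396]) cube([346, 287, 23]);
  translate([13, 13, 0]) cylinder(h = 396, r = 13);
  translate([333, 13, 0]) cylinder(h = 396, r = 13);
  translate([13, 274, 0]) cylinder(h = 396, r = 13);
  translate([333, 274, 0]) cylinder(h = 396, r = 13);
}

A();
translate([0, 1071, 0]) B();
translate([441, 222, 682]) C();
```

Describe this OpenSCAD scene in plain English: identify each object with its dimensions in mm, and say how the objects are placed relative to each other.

A is a rectangular dining table. The top is 1228×731×47 mm with its upper surface at z = 682 mm. It stands on four round legs of 90 mm diameter, each leg's bounding box inset 36 mm from the nearest pair of top edges, running from the floor to the underside of the top.

B is an I-beam lying along x, 2113 mm long. Overall section height 180 mm. Two flanges 116 mm wide (y) and 27 mm thick, one on the floor and one at the top; a web 16 mm thick runs between them, centred on the flange width.

C is a four-legged stool. The seat is 346×287 mm, 23 mm thick, top at z = 419 mm. It stands on four round legs, each 26 mm in diameter, from z = 0 to the seat underside, each leg's axis is inset half a diameter from the nearest pair of seat edges (so the leg's bounding box is flush with the corner).

The I-beam is on the floor beside the table on its +y side. The stool is on top of the table, centred.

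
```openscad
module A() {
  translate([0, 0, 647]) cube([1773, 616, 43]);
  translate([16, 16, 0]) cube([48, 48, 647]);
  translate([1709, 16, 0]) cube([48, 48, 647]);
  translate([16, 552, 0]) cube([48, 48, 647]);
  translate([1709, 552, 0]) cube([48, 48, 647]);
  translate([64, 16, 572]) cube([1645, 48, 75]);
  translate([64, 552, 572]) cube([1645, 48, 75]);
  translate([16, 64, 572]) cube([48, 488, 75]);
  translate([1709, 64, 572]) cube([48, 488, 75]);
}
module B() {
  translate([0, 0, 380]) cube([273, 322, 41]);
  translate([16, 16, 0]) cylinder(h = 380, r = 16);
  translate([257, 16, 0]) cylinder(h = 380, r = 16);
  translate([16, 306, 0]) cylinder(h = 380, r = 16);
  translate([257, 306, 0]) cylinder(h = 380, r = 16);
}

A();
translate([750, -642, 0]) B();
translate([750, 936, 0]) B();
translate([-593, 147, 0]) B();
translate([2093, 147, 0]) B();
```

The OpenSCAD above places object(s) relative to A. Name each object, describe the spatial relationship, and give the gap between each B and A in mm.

Each stool's nearest face is 320 mm from the table's bounding box.

A is a table. B is a stool. Four stools sit around the table at the −y, +y, −x, +x sides. The gap between each stool and the table is 320 mm.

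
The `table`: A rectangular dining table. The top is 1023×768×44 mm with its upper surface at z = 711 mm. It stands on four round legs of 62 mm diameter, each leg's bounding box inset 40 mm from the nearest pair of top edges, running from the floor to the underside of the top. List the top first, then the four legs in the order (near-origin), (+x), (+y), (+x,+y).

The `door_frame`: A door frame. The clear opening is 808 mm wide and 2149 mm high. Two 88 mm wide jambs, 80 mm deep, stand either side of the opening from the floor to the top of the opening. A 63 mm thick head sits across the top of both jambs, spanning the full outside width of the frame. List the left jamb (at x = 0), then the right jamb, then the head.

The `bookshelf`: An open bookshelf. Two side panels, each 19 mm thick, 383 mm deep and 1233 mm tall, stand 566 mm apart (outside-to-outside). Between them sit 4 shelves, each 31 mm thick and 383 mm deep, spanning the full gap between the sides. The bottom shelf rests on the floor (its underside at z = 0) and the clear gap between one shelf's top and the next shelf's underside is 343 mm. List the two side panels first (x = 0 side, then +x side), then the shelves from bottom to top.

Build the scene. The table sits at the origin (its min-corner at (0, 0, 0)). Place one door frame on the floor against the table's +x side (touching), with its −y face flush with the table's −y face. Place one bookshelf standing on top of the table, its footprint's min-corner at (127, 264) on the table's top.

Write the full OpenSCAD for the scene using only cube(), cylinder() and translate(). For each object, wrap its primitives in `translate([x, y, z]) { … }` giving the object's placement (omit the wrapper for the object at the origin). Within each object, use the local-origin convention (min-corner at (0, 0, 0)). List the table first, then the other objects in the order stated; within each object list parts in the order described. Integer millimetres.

translate([0, 0, 667]) cube([1023, 768, 44]);
translate([71, 71, 0]) cylinder(h = 667, r = 31);
translate([952, 71, 0]) cylinder(h = 667, r = 31);
translate([71, 697, 0]) cylinder(h = 667, r = 31);
translate([952, 697, 0]) cylinder(h = 667, r = 31);
translate([1023, 0, 0]) {
  cube([88, 80, 2149]);
  translate([896, 0, 0]) cube([88, 80, 2149]);
  translate([0, 0, 2149]) cube([984, 80, 63]);
}
translate([127, 264, 711]) {
  cube([19, 383, 1233]);
  translate([547, 0, 0]) cube([19, 383, 1233]);
  translate([19, 0, 0]) cube([528, 383, 31]);
  translate([19, 0, 374]) cube([528, 383, 31]);
  translate([19, 0, 748]) cube([528, 383, 31]);
  translate([19, 0, 1122]) cube([528, 383, 31]);
}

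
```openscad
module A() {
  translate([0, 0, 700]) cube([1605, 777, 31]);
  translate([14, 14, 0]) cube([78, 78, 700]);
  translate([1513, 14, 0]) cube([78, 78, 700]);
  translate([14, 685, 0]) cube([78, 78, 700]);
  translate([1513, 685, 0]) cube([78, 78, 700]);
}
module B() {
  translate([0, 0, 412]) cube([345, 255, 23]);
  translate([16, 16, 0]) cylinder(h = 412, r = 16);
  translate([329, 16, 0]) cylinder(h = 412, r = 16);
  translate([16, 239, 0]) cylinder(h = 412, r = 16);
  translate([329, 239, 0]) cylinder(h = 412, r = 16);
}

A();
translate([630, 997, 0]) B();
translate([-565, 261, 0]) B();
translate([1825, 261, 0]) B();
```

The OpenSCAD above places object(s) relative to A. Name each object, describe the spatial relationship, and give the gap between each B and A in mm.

A is a table. B is a stool. Three stools sit around the table at the +y, −x, +x sides. The gap between each stool and the table is 220 mm.

Each stool's nearest face is 220 mm from the table's bounding box.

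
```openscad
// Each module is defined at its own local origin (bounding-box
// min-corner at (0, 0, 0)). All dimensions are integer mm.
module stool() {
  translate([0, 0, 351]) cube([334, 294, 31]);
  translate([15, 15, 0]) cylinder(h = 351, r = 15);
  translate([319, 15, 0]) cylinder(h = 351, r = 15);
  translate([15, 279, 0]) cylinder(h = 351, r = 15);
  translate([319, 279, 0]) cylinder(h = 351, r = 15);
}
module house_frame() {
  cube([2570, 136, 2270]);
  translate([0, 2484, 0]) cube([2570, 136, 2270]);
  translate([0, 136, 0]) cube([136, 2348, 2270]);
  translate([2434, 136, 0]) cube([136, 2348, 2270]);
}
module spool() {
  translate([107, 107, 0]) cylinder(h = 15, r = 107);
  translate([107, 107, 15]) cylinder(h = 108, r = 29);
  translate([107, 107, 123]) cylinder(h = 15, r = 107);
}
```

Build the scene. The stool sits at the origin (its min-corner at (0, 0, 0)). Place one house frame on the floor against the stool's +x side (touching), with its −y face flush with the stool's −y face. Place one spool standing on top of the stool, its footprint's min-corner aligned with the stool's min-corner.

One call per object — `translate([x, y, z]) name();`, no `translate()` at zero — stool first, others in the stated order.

stool();
translate([334, 0, 0]) house_frame();
translate([0, 0, 382]) spool();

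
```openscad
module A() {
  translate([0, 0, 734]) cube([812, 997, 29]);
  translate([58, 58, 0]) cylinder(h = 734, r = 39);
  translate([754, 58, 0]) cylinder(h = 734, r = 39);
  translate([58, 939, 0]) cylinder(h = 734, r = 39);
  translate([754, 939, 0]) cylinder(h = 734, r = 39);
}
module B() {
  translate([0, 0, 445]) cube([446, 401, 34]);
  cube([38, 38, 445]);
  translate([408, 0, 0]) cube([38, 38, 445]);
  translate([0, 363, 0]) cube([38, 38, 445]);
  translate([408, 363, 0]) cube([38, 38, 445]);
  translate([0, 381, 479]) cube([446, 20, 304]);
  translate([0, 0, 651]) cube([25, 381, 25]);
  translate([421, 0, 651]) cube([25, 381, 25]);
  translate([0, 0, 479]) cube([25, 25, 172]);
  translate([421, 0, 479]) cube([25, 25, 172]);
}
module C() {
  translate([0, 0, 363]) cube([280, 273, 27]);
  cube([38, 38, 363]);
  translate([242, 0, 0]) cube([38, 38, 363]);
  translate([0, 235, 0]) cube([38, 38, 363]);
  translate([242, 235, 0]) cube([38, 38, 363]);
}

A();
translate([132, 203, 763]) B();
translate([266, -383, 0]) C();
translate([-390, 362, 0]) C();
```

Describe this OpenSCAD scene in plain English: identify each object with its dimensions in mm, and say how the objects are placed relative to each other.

A is a table with a 812×997 mm rectangular top, 29 mm thick, top surface at z = 763 mm, supported by four round legs of 78 mm diameter, each leg's bounding box inset 19 mm from the nearest pair of top edges, running from the floor.

B is a chair. The seat is a 446×401×34 mm slab with its top at z = 479 mm, on four 38×38 mm corner legs (flush with the seat edges, standing on z = 0). A flat backrest 20 mm thick, 304 mm tall, spans the full seat width and rises from the seat top along its +y edge, rear face flush with the rear of the seat. Two armrests of 25×25 mm section run along each side from the seat's front edge to the front of the backrest, top faces 197 mm above the seat top and outer faces flush with the seat's x-edges; a 25×25 mm post under the front of each armrest stands on the seat at the front corner.

C is a four-legged stool. The seat is 280×273 mm, 27 mm thick, top at z = 390 mm. It stands on four square legs, each 38×38 mm in cross-section, from z = 0 to the seat underside, each flush with a corner of the seat.

The chair is on top of the table. Two stools sit around the table at the −y, −x sides.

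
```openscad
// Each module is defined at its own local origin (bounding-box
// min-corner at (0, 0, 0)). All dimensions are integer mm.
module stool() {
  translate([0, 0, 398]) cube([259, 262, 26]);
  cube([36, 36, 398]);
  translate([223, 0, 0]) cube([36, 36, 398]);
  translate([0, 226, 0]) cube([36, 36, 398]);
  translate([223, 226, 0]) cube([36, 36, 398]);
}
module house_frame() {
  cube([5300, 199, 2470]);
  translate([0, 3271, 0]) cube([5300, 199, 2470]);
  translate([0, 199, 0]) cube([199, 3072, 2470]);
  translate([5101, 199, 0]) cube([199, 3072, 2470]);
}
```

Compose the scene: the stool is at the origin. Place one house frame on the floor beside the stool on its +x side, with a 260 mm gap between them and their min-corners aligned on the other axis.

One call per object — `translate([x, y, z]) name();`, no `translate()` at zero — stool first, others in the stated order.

stool();
translate([519, 0, 0]) house_frame();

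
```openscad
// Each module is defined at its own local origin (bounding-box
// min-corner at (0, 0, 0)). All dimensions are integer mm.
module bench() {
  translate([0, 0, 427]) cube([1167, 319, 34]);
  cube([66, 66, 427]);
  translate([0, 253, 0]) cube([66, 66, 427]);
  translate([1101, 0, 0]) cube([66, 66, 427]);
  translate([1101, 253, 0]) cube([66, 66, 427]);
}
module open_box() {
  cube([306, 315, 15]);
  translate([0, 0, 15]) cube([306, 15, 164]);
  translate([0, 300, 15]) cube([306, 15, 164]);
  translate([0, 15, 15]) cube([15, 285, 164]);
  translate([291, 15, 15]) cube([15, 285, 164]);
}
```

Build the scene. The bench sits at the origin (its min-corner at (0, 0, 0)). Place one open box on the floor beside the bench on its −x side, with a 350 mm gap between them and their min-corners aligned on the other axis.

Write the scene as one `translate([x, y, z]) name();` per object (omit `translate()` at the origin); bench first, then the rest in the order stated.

bench();
translate([-656, 0, 0]) open_box();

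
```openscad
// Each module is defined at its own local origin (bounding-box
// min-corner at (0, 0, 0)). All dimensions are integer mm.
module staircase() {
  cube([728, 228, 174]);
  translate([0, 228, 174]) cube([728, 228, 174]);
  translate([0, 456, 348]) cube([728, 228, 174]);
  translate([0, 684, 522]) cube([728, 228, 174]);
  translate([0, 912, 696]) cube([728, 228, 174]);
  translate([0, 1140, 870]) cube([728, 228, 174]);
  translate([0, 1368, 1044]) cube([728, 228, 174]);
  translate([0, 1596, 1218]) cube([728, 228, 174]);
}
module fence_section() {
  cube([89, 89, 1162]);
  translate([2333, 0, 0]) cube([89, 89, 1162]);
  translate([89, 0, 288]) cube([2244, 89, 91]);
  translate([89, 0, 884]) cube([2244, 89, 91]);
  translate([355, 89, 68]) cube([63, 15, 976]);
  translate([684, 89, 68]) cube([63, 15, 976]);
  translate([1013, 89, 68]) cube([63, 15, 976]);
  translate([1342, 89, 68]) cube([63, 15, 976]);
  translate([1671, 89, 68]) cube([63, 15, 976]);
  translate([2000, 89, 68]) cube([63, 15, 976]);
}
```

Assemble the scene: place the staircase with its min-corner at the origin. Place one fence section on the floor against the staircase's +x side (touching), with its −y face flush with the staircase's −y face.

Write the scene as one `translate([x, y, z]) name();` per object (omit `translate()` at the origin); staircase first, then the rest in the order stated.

staircase();
translate([728, 0, 0]) fence_section();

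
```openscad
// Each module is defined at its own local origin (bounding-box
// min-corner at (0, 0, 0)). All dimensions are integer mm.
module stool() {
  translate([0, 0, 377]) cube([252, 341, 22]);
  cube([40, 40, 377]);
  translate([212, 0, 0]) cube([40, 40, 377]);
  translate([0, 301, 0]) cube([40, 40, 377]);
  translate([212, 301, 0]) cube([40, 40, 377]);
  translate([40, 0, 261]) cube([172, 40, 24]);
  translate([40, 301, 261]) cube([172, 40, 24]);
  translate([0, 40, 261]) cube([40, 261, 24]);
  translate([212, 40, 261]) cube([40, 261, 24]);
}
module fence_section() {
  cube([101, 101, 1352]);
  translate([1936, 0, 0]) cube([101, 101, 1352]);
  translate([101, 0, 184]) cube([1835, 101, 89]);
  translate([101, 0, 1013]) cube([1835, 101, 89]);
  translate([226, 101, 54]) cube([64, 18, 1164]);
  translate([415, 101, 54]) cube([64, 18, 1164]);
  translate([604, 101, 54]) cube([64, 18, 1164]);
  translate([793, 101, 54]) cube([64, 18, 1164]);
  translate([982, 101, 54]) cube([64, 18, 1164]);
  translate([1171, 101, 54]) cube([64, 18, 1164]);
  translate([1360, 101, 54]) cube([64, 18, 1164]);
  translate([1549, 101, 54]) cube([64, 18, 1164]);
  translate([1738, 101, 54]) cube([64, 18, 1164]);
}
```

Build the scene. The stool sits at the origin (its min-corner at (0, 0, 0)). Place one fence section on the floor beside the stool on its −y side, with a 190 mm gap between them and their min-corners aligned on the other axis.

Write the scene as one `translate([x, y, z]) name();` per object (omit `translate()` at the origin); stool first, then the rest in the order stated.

stool();
translate([0, -309, 0]) fence_section();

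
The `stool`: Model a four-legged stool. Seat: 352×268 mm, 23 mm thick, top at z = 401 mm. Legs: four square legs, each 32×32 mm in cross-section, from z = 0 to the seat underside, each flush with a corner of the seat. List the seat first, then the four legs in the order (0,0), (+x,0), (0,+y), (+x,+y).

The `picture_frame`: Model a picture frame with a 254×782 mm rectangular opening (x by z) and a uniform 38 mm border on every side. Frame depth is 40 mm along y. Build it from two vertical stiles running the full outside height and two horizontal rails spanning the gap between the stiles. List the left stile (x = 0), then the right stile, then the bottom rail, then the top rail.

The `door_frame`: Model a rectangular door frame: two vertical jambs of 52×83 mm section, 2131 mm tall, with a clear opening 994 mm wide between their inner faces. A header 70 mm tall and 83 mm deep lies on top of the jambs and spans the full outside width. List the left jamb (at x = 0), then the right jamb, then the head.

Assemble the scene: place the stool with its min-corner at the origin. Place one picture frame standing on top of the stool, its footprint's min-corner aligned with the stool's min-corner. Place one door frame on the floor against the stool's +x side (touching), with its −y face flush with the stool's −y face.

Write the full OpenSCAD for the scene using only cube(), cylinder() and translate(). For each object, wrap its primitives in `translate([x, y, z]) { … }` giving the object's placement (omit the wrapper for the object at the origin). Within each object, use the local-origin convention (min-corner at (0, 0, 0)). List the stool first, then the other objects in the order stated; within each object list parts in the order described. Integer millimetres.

translate([0, 0, 378]) cube([352, 268, 23]);
cube([32, 32, 378]);
translate([320, 0, 0]) cube([32, 32, 378]);
translate([0, 236, 0]) cube([32, 32, 378]);
translate([320, 236, 0]) cube([32, 32, 378]);
translate([0, 0, 401]) {
  cube([38, 40, 858]);
  translate([292, 0, 0]) cube([38, 40, 858]);
  translate([38, 0, 0]) cube([254, 40, 38]);
  translate([38, 0, 820]) cube([254, 40, 38]);
}
translate([352, 0, 0]) {
  cube([52, 83, 2131]);
  translate([1046, 0, 0]) cube([52, 83, 2131]);
  translate([0, 0, 2131]) cube([1098, 83, 70]);
}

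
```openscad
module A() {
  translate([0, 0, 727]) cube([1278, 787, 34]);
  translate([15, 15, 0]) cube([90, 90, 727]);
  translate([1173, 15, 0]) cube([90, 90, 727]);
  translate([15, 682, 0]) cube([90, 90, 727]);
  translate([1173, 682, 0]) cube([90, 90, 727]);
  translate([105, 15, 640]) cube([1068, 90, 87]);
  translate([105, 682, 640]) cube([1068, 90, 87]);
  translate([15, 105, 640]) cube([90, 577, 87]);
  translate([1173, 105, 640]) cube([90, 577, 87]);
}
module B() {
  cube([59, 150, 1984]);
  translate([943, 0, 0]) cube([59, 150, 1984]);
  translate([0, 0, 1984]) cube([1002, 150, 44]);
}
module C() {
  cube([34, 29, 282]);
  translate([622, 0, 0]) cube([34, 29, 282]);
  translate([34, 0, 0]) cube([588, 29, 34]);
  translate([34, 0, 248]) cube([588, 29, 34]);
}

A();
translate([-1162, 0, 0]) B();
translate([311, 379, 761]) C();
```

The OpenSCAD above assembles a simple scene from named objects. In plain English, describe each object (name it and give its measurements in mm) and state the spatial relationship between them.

A is a table with a 1278×787 mm rectangular top, 34 mm thick, top surface at z = 761 mm, supported by four 90×90 mm square legs, each inset 15 mm from the nearest pair of top edges, running from the floor. Four apron rails, 90 mm thick and 87 mm tall, run between adjacent legs with their top edges flush with the underside of the top and their outer faces flush with the legs' outer faces.

B is a door frame. The clear opening is 884 mm wide and 1984 mm high. Two 59 mm wide jambs, 150 mm deep, stand either side of the opening from the floor to the top of the opening. A 44 mm thick head sits across the top of both jambs, spanning the full outside width of the frame.

C is a picture frame with a 588×214 mm rectangular opening (x by z) and a uniform 34 mm border on every side. Frame depth is 29 mm along y. It is built from two vertical stiles running the full outside height and two horizontal rails spanning the gap between the stiles.

The door frame is on the floor beside the table on its −x side. The picture frame is on top of the table, centred.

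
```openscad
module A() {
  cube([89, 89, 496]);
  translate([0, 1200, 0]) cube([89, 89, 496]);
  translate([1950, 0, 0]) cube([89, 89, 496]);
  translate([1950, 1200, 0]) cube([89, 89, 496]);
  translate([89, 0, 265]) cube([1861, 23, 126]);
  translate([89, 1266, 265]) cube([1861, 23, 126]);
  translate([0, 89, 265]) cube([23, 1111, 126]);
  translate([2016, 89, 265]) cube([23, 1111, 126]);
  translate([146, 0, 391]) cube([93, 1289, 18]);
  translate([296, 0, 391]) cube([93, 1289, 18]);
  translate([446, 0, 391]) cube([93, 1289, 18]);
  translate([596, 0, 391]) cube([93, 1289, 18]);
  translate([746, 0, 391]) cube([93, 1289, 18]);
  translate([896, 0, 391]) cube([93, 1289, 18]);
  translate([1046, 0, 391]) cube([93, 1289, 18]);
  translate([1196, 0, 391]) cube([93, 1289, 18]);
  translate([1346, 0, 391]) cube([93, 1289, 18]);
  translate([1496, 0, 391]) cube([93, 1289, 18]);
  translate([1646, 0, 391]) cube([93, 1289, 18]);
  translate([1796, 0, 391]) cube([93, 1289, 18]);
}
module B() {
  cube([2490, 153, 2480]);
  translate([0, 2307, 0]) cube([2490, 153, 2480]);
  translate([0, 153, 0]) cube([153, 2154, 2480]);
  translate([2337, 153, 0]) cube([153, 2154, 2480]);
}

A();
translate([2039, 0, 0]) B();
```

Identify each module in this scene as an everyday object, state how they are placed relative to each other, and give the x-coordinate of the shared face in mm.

A is a bed frame. B is a house frame. The house frame is against the bed frame's +x side, with their −y faces flush. The x-coordinate of the shared face is 2039 mm.

The bed frame's +x face and the house frame's −x face are both at x = 2039 mm.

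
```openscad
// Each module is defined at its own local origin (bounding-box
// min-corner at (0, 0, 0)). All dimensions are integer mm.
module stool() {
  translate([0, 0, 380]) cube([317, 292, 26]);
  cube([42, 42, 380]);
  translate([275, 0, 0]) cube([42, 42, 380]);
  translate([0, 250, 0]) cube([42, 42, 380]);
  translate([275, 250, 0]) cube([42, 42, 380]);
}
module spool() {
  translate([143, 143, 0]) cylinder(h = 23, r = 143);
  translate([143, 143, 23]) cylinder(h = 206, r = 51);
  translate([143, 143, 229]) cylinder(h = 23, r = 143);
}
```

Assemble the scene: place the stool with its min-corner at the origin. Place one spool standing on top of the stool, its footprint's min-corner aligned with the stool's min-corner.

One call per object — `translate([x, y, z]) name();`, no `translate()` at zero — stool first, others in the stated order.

stool();
translate([0, 0, 406]) spool();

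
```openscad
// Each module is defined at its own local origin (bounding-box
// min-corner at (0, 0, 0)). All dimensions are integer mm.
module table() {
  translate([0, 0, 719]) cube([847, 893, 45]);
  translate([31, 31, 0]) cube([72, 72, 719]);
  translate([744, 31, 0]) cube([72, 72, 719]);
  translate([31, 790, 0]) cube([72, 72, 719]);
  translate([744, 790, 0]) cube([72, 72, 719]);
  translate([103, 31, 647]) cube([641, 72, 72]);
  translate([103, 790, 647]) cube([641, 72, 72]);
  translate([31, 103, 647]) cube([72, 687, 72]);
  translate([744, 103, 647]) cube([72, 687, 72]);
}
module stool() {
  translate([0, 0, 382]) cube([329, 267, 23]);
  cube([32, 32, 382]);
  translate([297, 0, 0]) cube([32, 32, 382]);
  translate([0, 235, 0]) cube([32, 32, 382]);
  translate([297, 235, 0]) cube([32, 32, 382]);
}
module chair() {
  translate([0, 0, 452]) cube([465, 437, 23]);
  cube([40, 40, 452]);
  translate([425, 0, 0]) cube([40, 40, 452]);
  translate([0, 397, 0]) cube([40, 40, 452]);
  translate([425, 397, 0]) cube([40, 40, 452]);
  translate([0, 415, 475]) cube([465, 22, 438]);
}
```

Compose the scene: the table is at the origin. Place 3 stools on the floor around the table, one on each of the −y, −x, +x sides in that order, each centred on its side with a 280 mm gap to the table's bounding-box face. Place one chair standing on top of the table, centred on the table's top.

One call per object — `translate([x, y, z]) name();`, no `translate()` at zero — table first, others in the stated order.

table();
translate([259, -547, 0]) stool();
translate([-609, 313, 0]) stool();
translate([1127, 313, 0]) stool();
translate([191, 228, 764]) chair();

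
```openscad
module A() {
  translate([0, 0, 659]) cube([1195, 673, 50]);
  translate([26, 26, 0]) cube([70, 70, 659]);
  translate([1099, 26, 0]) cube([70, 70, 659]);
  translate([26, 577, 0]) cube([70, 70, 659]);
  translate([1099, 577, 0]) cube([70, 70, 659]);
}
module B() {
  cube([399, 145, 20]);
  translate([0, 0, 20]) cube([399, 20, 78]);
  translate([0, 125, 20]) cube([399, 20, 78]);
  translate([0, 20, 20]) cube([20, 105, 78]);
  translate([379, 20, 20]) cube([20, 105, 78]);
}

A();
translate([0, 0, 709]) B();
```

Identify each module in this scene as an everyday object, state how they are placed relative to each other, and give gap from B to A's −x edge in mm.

The open box's min-x is at 0; the table's min-x is 0; gap = 0 mm.

A is a table. B is an open box. The open box is on top of the table. The gap from the open box to the table's −x edge is 0 mm.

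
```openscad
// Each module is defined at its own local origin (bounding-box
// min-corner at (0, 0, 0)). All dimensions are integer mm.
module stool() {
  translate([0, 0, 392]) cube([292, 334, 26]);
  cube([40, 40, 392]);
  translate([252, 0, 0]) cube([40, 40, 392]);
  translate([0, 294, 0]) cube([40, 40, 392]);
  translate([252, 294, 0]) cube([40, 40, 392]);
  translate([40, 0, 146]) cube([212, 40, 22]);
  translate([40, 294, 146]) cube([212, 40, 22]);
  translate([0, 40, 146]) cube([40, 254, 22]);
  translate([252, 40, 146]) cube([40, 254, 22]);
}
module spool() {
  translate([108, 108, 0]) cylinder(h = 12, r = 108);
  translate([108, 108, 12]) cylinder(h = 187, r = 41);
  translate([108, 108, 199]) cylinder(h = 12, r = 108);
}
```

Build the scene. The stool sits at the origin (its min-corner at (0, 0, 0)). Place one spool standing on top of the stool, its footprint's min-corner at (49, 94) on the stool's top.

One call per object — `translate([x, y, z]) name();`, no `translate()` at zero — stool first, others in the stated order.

stool();
translate([49, 94, 418]) spool();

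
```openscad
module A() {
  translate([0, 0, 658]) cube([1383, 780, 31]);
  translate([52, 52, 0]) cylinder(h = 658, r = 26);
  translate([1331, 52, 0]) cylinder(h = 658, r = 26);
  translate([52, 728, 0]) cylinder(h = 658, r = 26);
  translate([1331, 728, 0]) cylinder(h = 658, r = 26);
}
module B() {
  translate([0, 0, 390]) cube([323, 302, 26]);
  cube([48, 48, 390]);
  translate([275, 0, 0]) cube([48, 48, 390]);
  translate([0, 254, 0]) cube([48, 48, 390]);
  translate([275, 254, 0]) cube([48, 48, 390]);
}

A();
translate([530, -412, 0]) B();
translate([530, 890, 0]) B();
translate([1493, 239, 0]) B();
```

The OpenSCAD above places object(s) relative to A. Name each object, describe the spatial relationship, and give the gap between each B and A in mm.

A is a table. B is a stool. Three stools sit around the table at the −y, +y, +x sides. The gap between each stool and the table is 110 mm.

Each stool's nearest face is 110 mm from the table's bounding box.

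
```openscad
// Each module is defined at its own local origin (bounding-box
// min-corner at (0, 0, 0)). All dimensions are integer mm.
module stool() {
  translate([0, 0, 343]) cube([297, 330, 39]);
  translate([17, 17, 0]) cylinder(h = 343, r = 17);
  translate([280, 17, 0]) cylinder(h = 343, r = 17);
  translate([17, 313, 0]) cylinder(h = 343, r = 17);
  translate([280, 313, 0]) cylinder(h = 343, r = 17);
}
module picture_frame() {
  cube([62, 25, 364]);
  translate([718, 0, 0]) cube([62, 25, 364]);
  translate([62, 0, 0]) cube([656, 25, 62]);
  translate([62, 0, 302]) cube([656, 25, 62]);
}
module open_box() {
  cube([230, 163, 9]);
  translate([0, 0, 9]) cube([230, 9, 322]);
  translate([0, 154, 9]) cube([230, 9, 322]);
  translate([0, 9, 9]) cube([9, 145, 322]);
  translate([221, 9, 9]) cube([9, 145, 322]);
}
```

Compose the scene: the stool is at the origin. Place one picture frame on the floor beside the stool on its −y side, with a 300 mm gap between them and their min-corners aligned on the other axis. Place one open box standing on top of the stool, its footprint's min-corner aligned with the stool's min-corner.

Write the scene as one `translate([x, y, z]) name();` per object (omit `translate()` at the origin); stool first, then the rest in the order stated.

stool();
translate([0, -325, 0]) picture_frame();
translate([0, 0, 382]) open_box();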